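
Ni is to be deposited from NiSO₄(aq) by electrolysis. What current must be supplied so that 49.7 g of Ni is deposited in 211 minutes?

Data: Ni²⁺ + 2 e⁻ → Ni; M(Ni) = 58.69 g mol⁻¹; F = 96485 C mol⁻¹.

n(Ni) = 49.7 / 58.69 = 0.8468 mol.
n(e⁻) = 2 × 0.8468 = 1.694 mol.
Q = n(e⁻)·F = 1.694 × 96485 = 163400 C.
I = Q/t = 163400 / 12660 s = 12.9 A.

12.9 A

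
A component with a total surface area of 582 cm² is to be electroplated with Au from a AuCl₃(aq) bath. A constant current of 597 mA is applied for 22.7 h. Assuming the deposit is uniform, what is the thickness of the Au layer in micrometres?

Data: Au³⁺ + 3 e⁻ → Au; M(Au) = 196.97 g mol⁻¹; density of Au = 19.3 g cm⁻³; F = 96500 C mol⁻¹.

Q = I·t = 0.5970 × 81720 = 48790 C; n(e⁻) = 0.5056 mol.
n(Au) = n(e⁻)/3 = 0.1685 mol, so m = 0.1685 × 196.97 = 33.19 g.
Volume = m/ρ = 33.19 / 19.3 = 1.720 cm³.
Thickness = V/A = 1.720 / 582 = 0.00296 cm = 29.6 μm.

29.6 μm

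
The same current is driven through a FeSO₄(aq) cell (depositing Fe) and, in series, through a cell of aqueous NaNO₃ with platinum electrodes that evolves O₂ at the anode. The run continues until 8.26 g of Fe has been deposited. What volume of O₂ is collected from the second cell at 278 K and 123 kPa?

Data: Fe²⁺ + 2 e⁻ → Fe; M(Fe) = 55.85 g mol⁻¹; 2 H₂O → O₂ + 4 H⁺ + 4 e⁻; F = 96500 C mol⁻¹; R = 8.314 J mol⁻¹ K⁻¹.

n(Fe) = 8.26 / 55.85 = 0.1479 mol, so n(e⁻) = 2 × 0.1479 = 0.2958 mol.
The cells are in series, so the same 0.2958 mol of electrons passes through the second cell.
2 H₂O → O₂ + 4 H⁺ + 4 e⁻ — 4 mol e⁻ per mol O₂, so n(O₂) = 0.2958/4 = 0.07395 mol.
V = nRT/P = (0.07395 × 8.314 × 278) / (123 × 10³) = 0.00139 m³ = 1.39 L.

1.39 L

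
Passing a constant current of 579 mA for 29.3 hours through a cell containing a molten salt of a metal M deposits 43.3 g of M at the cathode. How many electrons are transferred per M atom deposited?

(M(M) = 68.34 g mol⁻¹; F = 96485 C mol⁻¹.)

1

Q = I·t = 0.5790 A × 105480 s = 61070 C, so n(e⁻) = 61070/96485 = 0.6330 mol.
n(M) deposited = 43.3 / 68.34 = 0.6336 mol.
Electrons per atom = n(e⁻)/n(M) = 0.6330 / 0.6336 = 0.999 ≈ 1, so the ion is M⁺.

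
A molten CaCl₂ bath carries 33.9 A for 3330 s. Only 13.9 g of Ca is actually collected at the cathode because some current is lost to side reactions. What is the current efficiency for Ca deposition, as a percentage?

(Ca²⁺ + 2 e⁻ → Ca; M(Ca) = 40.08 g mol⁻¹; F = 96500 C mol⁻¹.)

Q = I·t = 33.90 × 3330.0 = 112900 C; n(e⁻) = 112900/96500 = 1.170 mol.
Theoretical n(Ca) = n(e⁻)/2 = 0.5849 mol, i.e. m_theo = 0.5849 × 40.08 = 23.44 g.
Efficiency = m_actual / m_theo = 13.9 / 23.44 = 59.3 %.

59.3 %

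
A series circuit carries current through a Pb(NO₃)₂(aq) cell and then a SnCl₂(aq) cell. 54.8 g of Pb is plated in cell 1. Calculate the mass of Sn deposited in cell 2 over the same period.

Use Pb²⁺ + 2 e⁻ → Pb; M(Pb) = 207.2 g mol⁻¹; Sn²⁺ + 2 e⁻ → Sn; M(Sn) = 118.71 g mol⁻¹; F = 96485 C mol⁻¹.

n(Pb) = 54.8 / 207.2 = 0.2645 mol.
Since Pb²⁺ + 2 e⁻ → Pb, n(e⁻) passed = 2 × 0.2645 = 0.5290 mol.
Cells in series carry the same charge, so the same 0.5290 mol of electrons passes through cell 2.
Sn²⁺ + 2 e⁻ → Sn, so n(Sn) = 0.5290 / 2 = 0.2645 mol.
m(Sn) = 0.2645 × 118.71 = 31.4 g.

31.4 g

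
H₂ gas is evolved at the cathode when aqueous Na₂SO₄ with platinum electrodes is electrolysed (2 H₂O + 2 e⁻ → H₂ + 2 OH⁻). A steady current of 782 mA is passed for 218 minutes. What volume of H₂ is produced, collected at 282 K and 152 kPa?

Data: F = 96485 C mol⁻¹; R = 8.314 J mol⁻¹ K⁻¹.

Q = I·t = 0.7820 A × 13080 s = 10230 C.
n(e⁻) = Q/F = 10230 / 96485 = 0.1060 mol.
2 electrons are transferred per H₂ molecule, so n(H₂) = 0.1060 / 2 = 0.05301 mol.
V = nRT/P = (0.05301 × 8.314 × 282) / (152 × 10³ Pa) = 8.18 × 10⁻⁴ m³ = 0.818 L.

0.818 L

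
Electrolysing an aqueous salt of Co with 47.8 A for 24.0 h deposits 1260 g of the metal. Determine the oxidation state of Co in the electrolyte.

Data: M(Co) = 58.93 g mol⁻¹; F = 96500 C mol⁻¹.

Q = I·t = 47.80 A × 86400 s = 4130000 C, so n(e⁻) = 4130000/96500 = 42.80 mol.
n(Co) deposited = 1260 / 58.93 = 21.38 mol.
Electrons per atom = n(e⁻)/n(Co) = 42.80 / 21.38 = 2.00 ≈ 2, so the ion is Co²⁺.

+2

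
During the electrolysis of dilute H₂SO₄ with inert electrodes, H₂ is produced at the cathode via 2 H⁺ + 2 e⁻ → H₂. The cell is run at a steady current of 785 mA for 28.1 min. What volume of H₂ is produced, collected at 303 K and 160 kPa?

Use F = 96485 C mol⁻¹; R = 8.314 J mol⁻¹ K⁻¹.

0.108 L

Q = I·t = 0.7850 A × 1686.0 s = 1324 C.
n(e⁻) = Q/F = 1324 / 96485 = 0.01372 mol.
2 electrons are transferred per H₂ molecule, so n(H₂) = 0.01372 / 2 = 0.006859 mol.
V = nRT/P = (0.006859 × 8.314 × 303) / (160 × 10³ Pa) = 1.08 × 10⁻⁴ m³ = 0.108 L.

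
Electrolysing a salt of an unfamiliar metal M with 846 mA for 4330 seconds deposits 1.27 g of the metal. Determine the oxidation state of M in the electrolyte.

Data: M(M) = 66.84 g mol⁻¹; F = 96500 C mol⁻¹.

Q = I·t = 0.8460 A × 4330.0 s = 3663 C, so n(e⁻) = 3663/96500 = 0.03796 mol.
n(M) deposited = 1.27 / 66.84 = 0.01900 mol.
Electrons per atom = n(e⁻)/n(M) = 0.03796 / 0.01900 = 2.00 ≈ 2, so the ion is M²⁺.

+2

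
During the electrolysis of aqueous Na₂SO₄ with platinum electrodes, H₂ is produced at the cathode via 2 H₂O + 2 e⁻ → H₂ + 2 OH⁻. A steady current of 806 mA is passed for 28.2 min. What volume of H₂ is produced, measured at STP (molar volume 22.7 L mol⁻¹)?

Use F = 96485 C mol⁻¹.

0.160 L

Q = I·t = 0.8060 A × 1692.0 s = 1364 C.
n(e⁻) = Q/F = 1364 / 96485 = 0.01413 mol.
2 electrons are transferred per H₂ molecule, so n(H₂) = 0.01413 / 2 = 0.007067 mol.
V = n × V_m = 0.007067 × 22.7 = 0.160 L.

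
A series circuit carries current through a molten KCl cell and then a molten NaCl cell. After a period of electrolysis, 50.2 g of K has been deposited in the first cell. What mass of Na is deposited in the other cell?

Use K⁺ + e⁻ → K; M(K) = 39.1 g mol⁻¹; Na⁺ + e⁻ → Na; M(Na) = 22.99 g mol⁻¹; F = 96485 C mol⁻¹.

29.5 g

n(K) = 50.2 / 39.1 = 1.284 mol.
Since K⁺ + e⁻ → K, n(e⁻) passed = 1 × 1.284 = 1.284 mol.
Cells in series carry the same charge, so the same 1.284 mol of electrons passes through cell 2.
Na⁺ + e⁻ → Na, so n(Na) = 1.284 / 1 = 1.284 mol.
m(Na) = 1.284 × 22.99 = 29.5 g.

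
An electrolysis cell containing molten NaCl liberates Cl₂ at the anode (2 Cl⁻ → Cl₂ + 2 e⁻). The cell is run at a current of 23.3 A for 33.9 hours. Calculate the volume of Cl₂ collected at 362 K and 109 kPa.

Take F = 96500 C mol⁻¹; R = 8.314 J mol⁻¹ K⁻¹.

Q = I·t = 23.30 A × 122040 s = 2844000 C.
n(e⁻) = Q/F = 2844000 / 96500 = 29.47 mol.
2 electrons are transferred per Cl₂ molecule, so n(Cl₂) = 29.47 / 2 = 14.73 mol.
V = nRT/P = (14.73 × 8.314 × 362) / (109 × 10³ Pa) = 0.407 m³ = 407 L.

407 L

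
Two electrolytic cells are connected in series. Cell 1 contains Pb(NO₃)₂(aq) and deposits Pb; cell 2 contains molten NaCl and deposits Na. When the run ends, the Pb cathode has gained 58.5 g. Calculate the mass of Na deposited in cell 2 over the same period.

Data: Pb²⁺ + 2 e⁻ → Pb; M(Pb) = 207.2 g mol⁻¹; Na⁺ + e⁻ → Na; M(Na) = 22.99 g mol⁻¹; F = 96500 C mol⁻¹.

n(Pb) = 58.5 / 207.2 = 0.2823 mol.
Since Pb²⁺ + 2 e⁻ → Pb, n(e⁻) passed = 2 × 0.2823 = 0.5647 mol.
Cells in series carry the same charge, so the same 0.5647 mol of electrons passes through cell 2.
Na⁺ + e⁻ → Na, so n(Na) = 0.5647 / 1 = 0.5647 mol.
m(Na) = 0.5647 × 22.99 = 13.0 g.

13.0 g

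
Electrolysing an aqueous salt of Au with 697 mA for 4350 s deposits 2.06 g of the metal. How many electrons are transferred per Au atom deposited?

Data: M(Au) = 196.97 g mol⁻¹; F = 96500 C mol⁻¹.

Q = I·t = 0.6970 A × 4350.0 s = 3032 C, so n(e⁻) = 3032/96500 = 0.03142 mol.
n(Au) deposited = 2.06 / 196.97 = 0.01046 mol.
Electrons per atom = n(e⁻)/n(Au) = 0.03142 / 0.01046 = 3.00 ≈ 3, so the ion is Au³⁺.

3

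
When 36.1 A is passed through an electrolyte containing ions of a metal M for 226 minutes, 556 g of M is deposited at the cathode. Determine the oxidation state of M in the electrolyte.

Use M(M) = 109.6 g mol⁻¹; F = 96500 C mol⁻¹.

Q = I·t = 36.10 A × 13560 s = 489500 C, so n(e⁻) = 489500/96500 = 5.073 mol.
n(M) deposited = 556 / 109.6 = 5.073 mol.
Electrons per atom = n(e⁻)/n(M) = 5.073 / 5.073 = 1.00 ≈ 1, so the ion is M⁺.

+1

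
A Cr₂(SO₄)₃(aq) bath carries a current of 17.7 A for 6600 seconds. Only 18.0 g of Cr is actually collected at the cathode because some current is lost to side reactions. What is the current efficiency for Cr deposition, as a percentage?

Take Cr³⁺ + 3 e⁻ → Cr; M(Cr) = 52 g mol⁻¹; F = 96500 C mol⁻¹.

Q = I·t = 17.70 × 6600.0 = 116800 C; n(e⁻) = 116800/96500 = 1.211 mol.
Theoretical n(Cr) = n(e⁻)/3 = 0.4035 mol, i.e. m_theo = 0.4035 × 52 = 20.98 g.
Efficiency = m_actual / m_theo = 18.0 / 20.98 = 85.8 %.

85.8 %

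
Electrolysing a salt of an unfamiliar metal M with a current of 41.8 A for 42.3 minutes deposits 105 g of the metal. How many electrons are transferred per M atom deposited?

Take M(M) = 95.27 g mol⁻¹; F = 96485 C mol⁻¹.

Q = I·t = 41.80 A × 2538.0 s = 106100 C, so n(e⁻) = 106100/96485 = 1.100 mol.
n(M) deposited = 105 / 95.27 = 1.102 mol.
Electrons per atom = n(e⁻)/n(M) = 1.100 / 1.102 = 0.998 ≈ 1, so the ion is M⁺.

1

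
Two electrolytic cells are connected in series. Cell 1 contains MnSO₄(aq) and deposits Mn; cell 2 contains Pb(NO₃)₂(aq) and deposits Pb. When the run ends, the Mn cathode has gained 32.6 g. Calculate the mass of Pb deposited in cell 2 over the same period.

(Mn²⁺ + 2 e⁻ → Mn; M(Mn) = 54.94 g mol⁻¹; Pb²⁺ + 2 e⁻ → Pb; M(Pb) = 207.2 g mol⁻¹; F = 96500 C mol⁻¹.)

123 g

n(Mn) = 32.6 / 54.94 = 0.5934 mol.
Since Mn²⁺ + 2 e⁻ → Mn, n(e⁻) passed = 2 × 0.5934 = 1.187 mol.
Cells in series carry the same charge, so the same 1.187 mol of electrons passes through cell 2.
Pb²⁺ + 2 e⁻ → Pb, so n(Pb) = 1.187 / 2 = 0.5934 mol.
m(Pb) = 0.5934 × 207.2 = 123 g.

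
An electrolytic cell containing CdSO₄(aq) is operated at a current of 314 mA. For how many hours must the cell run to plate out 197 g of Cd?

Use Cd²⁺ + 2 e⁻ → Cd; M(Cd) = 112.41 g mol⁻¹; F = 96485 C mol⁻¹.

n(Cd) = m/M = 197 / 112.41 = 1.753 mol.
Each Cd atom requires 2 electrons, so n(e⁻) = 2 × 1.753 = 3.505 mol.
Q = n(e⁻)·F = 3.505 × 96485 = 338200 C.
t = Q/I = 338200 / 0.3140 A = 1077000 s = 299 h.

299 h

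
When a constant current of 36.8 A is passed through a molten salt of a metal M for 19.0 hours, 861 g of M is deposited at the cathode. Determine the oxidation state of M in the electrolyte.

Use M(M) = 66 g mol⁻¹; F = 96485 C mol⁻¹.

+2

Q = I·t = 36.80 A × 68400 s = 2517000 C, so n(e⁻) = 2517000/96485 = 26.09 mol.
n(M) deposited = 861 / 66 = 13.05 mol.
Electrons per atom = n(e⁻)/n(M) = 26.09 / 13.05 = 2.00 ≈ 2, so the ion is M²⁺.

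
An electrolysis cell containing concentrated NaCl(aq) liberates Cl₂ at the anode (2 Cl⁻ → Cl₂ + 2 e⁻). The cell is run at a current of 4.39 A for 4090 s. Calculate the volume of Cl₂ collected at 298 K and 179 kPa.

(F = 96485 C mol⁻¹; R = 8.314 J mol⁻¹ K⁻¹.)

1.29 L

Q = I·t = 4.390 A × 4090.0 s = 17960 C.
n(e⁻) = Q/F = 17960 / 96485 = 0.1861 mol.
2 electrons are transferred per Cl₂ molecule, so n(Cl₂) = 0.1861 / 2 = 0.09305 mol.
V = nRT/P = (0.09305 × 8.314 × 298) / (179 × 10³ Pa) = 0.00129 m³ = 1.29 L.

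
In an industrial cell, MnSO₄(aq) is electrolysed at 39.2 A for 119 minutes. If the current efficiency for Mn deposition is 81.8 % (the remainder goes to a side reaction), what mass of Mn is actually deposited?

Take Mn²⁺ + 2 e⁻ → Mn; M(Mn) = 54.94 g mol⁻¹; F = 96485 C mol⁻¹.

Q = I·t = 39.20 × 7140.0 = 279900 C.
n(e⁻) = 279900/96485 = 2.901 mol; theoretically n(Mn) = 2.901/2 = 1.450 mol, m_theo = 79.69 g.
At 81.8 % efficiency, m_actual = 0.818 × 79.69 = 65.2 g.

65.2 g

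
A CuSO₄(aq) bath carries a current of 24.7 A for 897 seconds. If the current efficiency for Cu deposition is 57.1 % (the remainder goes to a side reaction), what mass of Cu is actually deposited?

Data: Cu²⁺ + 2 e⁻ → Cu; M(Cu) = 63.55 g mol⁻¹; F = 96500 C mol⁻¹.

4.17 g

Q = I·t = 24.70 × 897.00 = 22160 C.
n(e⁻) = 22160/96500 = 0.2296 mol; theoretically n(Cu) = 0.2296/2 = 0.1148 mol, m_theo = 7.295 g.
At 57.1 % efficiency, m_actual = 0.571 × 7.295 = 4.17 g.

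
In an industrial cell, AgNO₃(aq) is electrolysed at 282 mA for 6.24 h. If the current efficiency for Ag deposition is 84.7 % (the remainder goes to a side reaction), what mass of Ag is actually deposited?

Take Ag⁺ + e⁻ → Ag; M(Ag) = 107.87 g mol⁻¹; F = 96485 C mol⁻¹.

6.00 g

Q = I·t = 0.2820 × 22464 = 6335 C.
n(e⁻) = 6335/96485 = 0.06566 mol; theoretically n(Ag) = 0.06566/1 = 0.06566 mol, m_theo = 7.082 g.
At 84.7 % efficiency, m_actual = 0.847 × 7.082 = 6.00 g.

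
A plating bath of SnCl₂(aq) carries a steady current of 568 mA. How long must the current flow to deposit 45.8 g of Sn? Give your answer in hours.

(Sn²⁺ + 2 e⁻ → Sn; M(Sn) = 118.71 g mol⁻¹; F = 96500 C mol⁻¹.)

n(Sn) = m/M = 45.8 / 118.71 = 0.3858 mol.
Each Sn atom requires 2 electrons, so n(e⁻) = 2 × 0.3858 = 0.7716 mol.
Q = n(e⁻)·F = 0.7716 × 96500 = 74460 C.
t = Q/I = 74460 / 0.5680 A = 131100 s = 36.4 h.

36.4 h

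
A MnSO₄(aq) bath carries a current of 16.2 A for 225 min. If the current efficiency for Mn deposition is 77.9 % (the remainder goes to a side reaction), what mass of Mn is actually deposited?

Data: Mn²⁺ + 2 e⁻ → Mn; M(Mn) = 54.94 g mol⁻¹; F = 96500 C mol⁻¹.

Q = I·t = 16.20 × 13500 = 218700 C.
n(e⁻) = 218700/96500 = 2.266 mol; theoretically n(Mn) = 2.266/2 = 1.133 mol, m_theo = 62.26 g.
At 77.9 % efficiency, m_actual = 0.779 × 62.26 = 48.5 g.

48.5 g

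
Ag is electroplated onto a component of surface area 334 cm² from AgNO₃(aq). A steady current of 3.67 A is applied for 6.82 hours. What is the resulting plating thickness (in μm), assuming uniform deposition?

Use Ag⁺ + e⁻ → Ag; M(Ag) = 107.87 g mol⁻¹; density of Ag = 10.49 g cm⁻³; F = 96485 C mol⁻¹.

Q = I·t = 3.670 × 24552 = 90110 C; n(e⁻) = 0.9339 mol.
n(Ag) = n(e⁻)/1 = 0.9339 mol, so m = 0.9339 × 107.87 = 100.7 g.
Volume = m/ρ = 100.7 / 10.49 = 9.603 cm³.
Thickness = V/A = 9.603 / 334 = 0.0288 cm = 288 μm.

288 μm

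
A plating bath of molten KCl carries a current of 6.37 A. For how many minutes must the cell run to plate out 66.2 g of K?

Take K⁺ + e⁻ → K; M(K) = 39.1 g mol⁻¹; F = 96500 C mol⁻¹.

427 min

n(K) = m/M = 66.2 / 39.1 = 1.693 mol.
Each K atom requires 1 electron, so n(e⁻) = 1 × 1.693 = 1.693 mol.
Q = n(e⁻)·F = 1.693 × 96500 = 163400 C.
t = Q/I = 163400 / 6.370 A = 25650 s = 427 min.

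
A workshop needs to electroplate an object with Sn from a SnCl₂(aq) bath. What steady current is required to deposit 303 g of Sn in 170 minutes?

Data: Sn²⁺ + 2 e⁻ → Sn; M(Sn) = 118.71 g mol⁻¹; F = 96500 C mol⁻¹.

48.3 A

n(Sn) = 303 / 118.71 = 2.552 mol.
n(e⁻) = 2 × 2.552 = 5.105 mol.
Q = n(e⁻)·F = 5.105 × 96500 = 492600 C.
I = Q/t = 492600 / 10200 s = 48.3 A.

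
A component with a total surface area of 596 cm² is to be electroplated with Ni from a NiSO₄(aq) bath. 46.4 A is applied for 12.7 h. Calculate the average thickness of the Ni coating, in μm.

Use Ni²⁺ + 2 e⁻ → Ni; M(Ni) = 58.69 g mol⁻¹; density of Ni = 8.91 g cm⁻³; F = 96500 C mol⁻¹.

1210 μm

Q = I·t = 46.40 × 45720 = 2121000 C; n(e⁻) = 21.98 mol.
n(Ni) = n(e⁻)/2 = 10.99 mol, so m = 10.99 × 58.69 = 645.1 g.
Volume = m/ρ = 645.1 / 8.91 = 72.40 cm³.
Thickness = V/A = 72.40 / 596 = 0.121 cm = 1210 μm.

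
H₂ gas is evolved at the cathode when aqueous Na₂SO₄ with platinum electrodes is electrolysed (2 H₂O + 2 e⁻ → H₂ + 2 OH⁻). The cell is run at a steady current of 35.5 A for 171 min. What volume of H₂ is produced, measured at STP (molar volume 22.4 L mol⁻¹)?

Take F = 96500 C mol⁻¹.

Q = I·t = 35.50 A × 10260 s = 364200 C.
n(e⁻) = Q/F = 364200 / 96500 = 3.774 mol.
2 electrons are transferred per H₂ molecule, so n(H₂) = 3.774 / 2 = 1.887 mol.
V = n × V_m = 1.887 × 22.4 = 42.3 L.

42.3 L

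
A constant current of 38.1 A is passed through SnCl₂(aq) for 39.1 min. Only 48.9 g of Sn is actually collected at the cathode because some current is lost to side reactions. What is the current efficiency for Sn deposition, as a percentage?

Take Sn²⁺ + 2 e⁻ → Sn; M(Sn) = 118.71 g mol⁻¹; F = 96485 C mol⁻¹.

Q = I·t = 38.10 × 2346.0 = 89380 C; n(e⁻) = 89380/96485 = 0.9264 mol.
Theoretical n(Sn) = n(e⁻)/2 = 0.4632 mol, i.e. m_theo = 0.4632 × 118.71 = 54.99 g.
Efficiency = m_actual / m_theo = 48.9 / 54.99 = 88.9 %.

88.9 %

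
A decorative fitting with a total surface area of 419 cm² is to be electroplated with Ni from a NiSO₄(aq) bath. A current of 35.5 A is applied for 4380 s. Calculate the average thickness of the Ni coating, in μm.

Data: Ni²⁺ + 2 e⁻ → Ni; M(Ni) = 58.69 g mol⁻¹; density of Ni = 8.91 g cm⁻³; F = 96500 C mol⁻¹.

127 μm

Q = I·t = 35.50 × 4380.0 = 155500 C; n(e⁻) = 1.611 mol.
n(Ni) = n(e⁻)/2 = 0.8056 mol, so m = 0.8056 × 58.69 = 47.28 g.
Volume = m/ρ = 47.28 / 8.91 = 5.307 cm³.
Thickness = V/A = 5.307 / 419 = 0.0127 cm = 127 μm.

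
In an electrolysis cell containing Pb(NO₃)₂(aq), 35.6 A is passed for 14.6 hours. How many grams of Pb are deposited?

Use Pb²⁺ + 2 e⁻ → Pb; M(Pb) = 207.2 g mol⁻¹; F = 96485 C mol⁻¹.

Q = I·t = 35.60 A × 52560 s = 1871000 C.
n(e⁻) = Q/F = 1871000 / 96485 = 19.39 mol.
Pb²⁺ + 2 e⁻ → Pb, so n(Pb) = n(e⁻)/2 = 9.697 mol.
m = n·M = 9.697 × 207.2 = 2010 g.

2010 g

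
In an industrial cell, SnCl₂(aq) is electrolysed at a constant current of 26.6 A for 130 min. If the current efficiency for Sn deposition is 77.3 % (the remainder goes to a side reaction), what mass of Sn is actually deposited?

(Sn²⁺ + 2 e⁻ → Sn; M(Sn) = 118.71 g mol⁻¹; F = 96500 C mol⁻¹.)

Q = I·t = 26.60 × 7800.0 = 207500 C.
n(e⁻) = 207500/96500 = 2.150 mol; theoretically n(Sn) = 2.150/2 = 1.075 mol, m_theo = 127.6 g.
At 77.3 % efficiency, m_actual = 0.773 × 127.6 = 98.6 g.

98.6 g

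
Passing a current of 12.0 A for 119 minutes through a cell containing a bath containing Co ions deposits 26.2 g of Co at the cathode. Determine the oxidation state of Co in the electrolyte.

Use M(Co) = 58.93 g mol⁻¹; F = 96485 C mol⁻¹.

Q = I·t = 12.00 A × 7140.0 s = 85680 C, so n(e⁻) = 85680/96485 = 0.8880 mol.
n(Co) deposited = 26.2 / 58.93 = 0.4446 mol.
Electrons per atom = n(e⁻)/n(Co) = 0.8880 / 0.4446 = 2.00 ≈ 2, so the ion is Co²⁺.

+2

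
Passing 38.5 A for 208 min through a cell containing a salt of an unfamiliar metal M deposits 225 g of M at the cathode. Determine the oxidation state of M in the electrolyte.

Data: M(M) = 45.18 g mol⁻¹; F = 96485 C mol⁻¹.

Q = I·t = 38.50 A × 12480 s = 480500 C, so n(e⁻) = 480500/96485 = 4.980 mol.
n(M) deposited = 225 / 45.18 = 4.980 mol.
Electrons per atom = n(e⁻)/n(M) = 4.980 / 4.980 = 1.00 ≈ 1, so the ion is M⁺.

+1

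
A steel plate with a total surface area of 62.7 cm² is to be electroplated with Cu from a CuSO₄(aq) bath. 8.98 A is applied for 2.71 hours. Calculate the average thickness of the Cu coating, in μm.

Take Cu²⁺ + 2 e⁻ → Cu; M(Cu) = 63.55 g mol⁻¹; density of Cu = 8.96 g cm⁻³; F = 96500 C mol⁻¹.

513 μm

Q = I·t = 8.980 × 9756.0 = 87610 C; n(e⁻) = 0.9079 mol.
n(Cu) = n(e⁻)/2 = 0.4539 mol, so m = 0.4539 × 63.55 = 28.85 g.
Volume = m/ρ = 28.85 / 8.96 = 3.220 cm³.
Thickness = V/A = 3.220 / 62.7 = 0.0513 cm = 513 μm.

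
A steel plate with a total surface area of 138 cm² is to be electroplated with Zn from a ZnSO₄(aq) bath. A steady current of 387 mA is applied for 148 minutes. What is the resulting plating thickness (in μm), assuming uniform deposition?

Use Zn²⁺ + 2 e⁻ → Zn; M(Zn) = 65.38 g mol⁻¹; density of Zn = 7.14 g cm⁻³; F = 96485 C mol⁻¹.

11.8 μm

Q = I·t = 0.3870 × 8880.0 = 3437 C; n(e⁻) = 0.03562 mol.
n(Zn) = n(e⁻)/2 = 0.01781 mol, so m = 0.01781 × 65.38 = 1.164 g.
Volume = m/ρ = 1.164 / 7.14 = 0.1631 cm³.
Thickness = V/A = 0.1631 / 138 = 0.00118 cm = 11.8 μm.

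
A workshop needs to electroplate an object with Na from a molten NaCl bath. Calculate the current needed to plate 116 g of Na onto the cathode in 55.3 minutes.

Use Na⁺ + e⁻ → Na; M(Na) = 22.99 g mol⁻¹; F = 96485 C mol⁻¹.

n(Na) = 116 / 22.99 = 5.046 mol.
n(e⁻) = 1 × 5.046 = 5.046 mol.
Q = n(e⁻)·F = 5.046 × 96485 = 486800 C.
I = Q/t = 486800 / 3318.0 s = 147 A.

147 A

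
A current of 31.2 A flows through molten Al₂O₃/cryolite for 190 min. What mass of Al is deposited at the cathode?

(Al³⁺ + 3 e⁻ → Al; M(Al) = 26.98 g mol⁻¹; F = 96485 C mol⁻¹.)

33.2 g

Q = I·t = 31.20 A × 11400 s = 355700 C.
n(e⁻) = Q/F = 355700 / 96485 = 3.686 mol.
Al³⁺ + 3 e⁻ → Al, so n(Al) = n(e⁻)/3 = 1.229 mol.
m = n·M = 1.229 × 26.98 = 33.2 g.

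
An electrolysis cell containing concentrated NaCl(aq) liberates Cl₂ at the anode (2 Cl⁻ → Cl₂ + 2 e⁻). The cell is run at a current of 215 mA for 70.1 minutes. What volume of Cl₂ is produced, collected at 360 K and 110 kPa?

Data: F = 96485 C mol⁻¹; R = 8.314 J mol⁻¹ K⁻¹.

Q = I·t = 0.2150 A × 4206.0 s = 904.3 C.
n(e⁻) = Q/F = 904.3 / 96485 = 0.009372 mol.
2 electrons are transferred per Cl₂ molecule, so n(Cl₂) = 0.009372 / 2 = 0.004686 mol.
V = nRT/P = (0.004686 × 8.314 × 360) / (110 × 10³ Pa) = 1.28 × 10⁻⁴ m³ = 0.128 L.

0.128 L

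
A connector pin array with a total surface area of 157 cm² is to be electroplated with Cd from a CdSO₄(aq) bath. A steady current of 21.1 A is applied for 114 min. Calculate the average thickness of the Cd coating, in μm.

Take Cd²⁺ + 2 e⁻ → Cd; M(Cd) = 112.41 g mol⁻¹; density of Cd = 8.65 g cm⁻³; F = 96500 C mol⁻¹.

Q = I·t = 21.10 × 6840.0 = 144300 C; n(e⁻) = 1.496 mol.
n(Cd) = n(e⁻)/2 = 0.7478 mol, so m = 0.7478 × 112.41 = 84.06 g.
Volume = m/ρ = 84.06 / 8.65 = 9.718 cm³.
Thickness = V/A = 9.718 / 157 = 0.0619 cm = 619 μm.

619 μm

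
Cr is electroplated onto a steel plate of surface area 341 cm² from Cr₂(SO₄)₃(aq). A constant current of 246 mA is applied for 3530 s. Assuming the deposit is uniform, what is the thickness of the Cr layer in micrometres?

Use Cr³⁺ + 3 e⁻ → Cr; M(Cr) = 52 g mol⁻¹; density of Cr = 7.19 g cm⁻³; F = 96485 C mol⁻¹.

Q = I·t = 0.2460 × 3530.0 = 868.4 C; n(e⁻) = 0.009000 mol.
n(Cr) = n(e⁻)/3 = 0.003000 mol, so m = 0.003000 × 52 = 0.1560 g.
Volume = m/ρ = 0.1560 / 7.19 = 0.02170 cm³.
Thickness = V/A = 0.02170 / 341 = 6.36 × 10⁻⁵ cm = 0.636 μm.

0.636 μm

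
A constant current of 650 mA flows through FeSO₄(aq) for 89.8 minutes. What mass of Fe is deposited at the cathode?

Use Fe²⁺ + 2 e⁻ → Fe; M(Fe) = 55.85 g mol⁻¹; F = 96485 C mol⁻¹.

Q = I·t = 0.6500 A × 5388.0 s = 3502 C.
n(e⁻) = Q/F = 3502 / 96485 = 0.03630 mol.
Fe²⁺ + 2 e⁻ → Fe, so n(Fe) = n(e⁻)/2 = 0.01815 mol.
m = n·M = 0.01815 × 55.85 = 1.01 g.

1.01 g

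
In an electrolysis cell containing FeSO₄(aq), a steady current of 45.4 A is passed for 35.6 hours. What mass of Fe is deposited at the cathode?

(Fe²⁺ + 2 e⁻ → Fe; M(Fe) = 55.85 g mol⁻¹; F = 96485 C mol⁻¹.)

1680 g

Q = I·t = 45.40 A × 128160 s = 5818000 C.
n(e⁻) = Q/F = 5818000 / 96485 = 60.30 mol.
Fe²⁺ + 2 e⁻ → Fe, so n(Fe) = n(e⁻)/2 = 30.15 mol.
m = n·M = 30.15 × 55.85 = 1680 g.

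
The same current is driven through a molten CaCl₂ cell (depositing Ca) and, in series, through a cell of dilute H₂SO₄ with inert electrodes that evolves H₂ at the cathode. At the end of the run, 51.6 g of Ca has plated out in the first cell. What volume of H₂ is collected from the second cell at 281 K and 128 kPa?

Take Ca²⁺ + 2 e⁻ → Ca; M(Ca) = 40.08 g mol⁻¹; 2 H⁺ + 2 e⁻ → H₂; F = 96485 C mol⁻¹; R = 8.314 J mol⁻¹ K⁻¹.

23.5 L

n(Ca) = 51.6 / 40.08 = 1.287 mol, so n(e⁻) = 2 × 1.287 = 2.575 mol.
The cells are in series, so the same 2.575 mol of electrons passes through the second cell.
2 H⁺ + 2 e⁻ → H₂ — 2 mol e⁻ per mol H₂, so n(H₂) = 2.575/2 = 1.287 mol.
V = nRT/P = (1.287 × 8.314 × 281) / (128 × 10³) = 0.0235 m³ = 23.5 L.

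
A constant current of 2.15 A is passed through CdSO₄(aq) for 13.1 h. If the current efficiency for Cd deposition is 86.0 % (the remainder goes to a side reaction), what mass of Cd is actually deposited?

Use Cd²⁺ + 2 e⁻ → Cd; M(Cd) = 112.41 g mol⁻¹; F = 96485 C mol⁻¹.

Q = I·t = 2.150 × 47160 = 101400 C.
n(e⁻) = 101400/96485 = 1.051 mol; theoretically n(Cd) = 1.051/2 = 0.5254 mol, m_theo = 59.06 g.
At 86.0 % efficiency, m_actual = 0.860 × 59.06 = 50.8 g.

50.8 g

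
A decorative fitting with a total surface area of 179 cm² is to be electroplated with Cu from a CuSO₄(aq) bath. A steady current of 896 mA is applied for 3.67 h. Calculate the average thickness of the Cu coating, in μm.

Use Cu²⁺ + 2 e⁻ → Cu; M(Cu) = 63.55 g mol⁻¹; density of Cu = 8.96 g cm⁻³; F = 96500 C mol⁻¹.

24.3 μm

Q = I·t = 0.8960 × 13212 = 11840 C; n(e⁻) = 0.1227 mol.
n(Cu) = n(e⁻)/2 = 0.06134 mol, so m = 0.06134 × 63.55 = 3.898 g.
Volume = m/ρ = 3.898 / 8.96 = 0.4350 cm³.
Thickness = V/A = 0.4350 / 179 = 0.00243 cm = 24.3 μm.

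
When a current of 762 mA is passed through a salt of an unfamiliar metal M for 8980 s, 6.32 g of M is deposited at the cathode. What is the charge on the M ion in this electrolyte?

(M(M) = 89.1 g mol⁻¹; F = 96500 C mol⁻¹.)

+1

Q = I·t = 0.7620 A × 8980.0 s = 6843 C, so n(e⁻) = 6843/96500 = 0.07091 mol.
n(M) deposited = 6.32 / 89.1 = 0.07093 mol.
Electrons per atom = n(e⁻)/n(M) = 0.07091 / 0.07093 = 1.00 ≈ 1, so the ion is M⁺.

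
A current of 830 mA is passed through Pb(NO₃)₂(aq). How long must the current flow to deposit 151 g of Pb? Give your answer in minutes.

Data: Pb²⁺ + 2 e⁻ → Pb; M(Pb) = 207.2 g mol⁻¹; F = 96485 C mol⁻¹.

n(Pb) = m/M = 151 / 207.2 = 0.7288 mol.
Each Pb atom requires 2 electrons, so n(e⁻) = 2 × 0.7288 = 1.458 mol.
Q = n(e⁻)·F = 1.458 × 96485 = 140600 C.
t = Q/I = 140600 / 0.8300 A = 169400 s = 2820 min.

2820 min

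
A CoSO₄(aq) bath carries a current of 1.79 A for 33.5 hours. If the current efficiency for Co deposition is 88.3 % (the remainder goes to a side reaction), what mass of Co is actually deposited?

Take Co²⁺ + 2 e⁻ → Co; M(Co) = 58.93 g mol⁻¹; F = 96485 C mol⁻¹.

58.2 g

Q = I·t = 1.790 × 120600 = 215900 C.
n(e⁻) = 215900/96485 = 2.237 mol; theoretically n(Co) = 2.237/2 = 1.119 mol, m_theo = 65.92 g.
At 88.3 % efficiency, m_actual = 0.883 × 65.92 = 58.2 g.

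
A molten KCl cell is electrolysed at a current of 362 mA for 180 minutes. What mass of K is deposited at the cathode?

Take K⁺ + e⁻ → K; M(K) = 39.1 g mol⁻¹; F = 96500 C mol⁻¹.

Q = I·t = 0.3620 A × 10800 s = 3910 C.
n(e⁻) = Q/F = 3910 / 96500 = 0.04051 mol.
K⁺ + e⁻ → K, so n(K) = n(e⁻)/1 = 0.04051 mol.
m = n·M = 0.04051 × 39.1 = 1.58 g.

1.58 g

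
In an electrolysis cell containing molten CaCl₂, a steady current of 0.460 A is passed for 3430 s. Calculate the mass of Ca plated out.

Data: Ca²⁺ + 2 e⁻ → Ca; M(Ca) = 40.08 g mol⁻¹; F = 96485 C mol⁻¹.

Q = I·t = 0.4600 A × 3430.0 s = 1578 C.
n(e⁻) = Q/F = 1578 / 96485 = 0.01635 mol.
Ca²⁺ + 2 e⁻ → Ca, so n(Ca) = n(e⁻)/2 = 0.008176 mol.
m = n·M = 0.008176 × 40.08 = 0.328 g.

0.328 g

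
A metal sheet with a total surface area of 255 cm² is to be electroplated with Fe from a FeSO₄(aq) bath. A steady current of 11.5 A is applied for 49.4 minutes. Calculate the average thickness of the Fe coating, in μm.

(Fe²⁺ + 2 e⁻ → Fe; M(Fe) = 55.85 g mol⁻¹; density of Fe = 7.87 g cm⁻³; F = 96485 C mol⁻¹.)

Q = I·t = 11.50 × 2964.0 = 34090 C; n(e⁻) = 0.3533 mol.
n(Fe) = n(e⁻)/2 = 0.1766 mol, so m = 0.1766 × 55.85 = 9.865 g.
Volume = m/ρ = 9.865 / 7.87 = 1.254 cm³.
Thickness = V/A = 1.254 / 255 = 0.00492 cm = 49.2 μm.

49.2 μm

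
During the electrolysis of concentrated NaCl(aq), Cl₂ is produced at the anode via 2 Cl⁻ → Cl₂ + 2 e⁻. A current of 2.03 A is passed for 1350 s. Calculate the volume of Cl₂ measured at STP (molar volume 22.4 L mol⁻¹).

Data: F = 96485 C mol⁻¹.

Q = I·t = 2.030 A × 1350.0 s = 2740 C.
n(e⁻) = Q/F = 2740 / 96485 = 0.02840 mol.
2 electrons are transferred per Cl₂ molecule, so n(Cl₂) = 0.02840 / 2 = 0.01420 mol.
V = n × V_m = 0.01420 × 22.4 = 0.318 L.

0.318 L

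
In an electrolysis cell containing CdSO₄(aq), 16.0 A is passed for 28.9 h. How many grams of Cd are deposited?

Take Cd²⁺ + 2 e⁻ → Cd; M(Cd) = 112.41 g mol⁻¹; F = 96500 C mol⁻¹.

970 g

Q = I·t = 16.00 A × 104040 s = 1665000 C.
n(e⁻) = Q/F = 1665000 / 96500 = 17.25 mol.
Cd²⁺ + 2 e⁻ → Cd, so n(Cd) = n(e⁻)/2 = 8.625 mol.
m = n·M = 8.625 × 112.41 = 970 g.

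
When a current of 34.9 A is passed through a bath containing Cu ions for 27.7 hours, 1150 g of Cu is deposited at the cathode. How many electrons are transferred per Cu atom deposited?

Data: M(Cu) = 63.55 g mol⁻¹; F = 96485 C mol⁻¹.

2

Q = I·t = 34.90 A × 99720 s = 3480000 C, so n(e⁻) = 3480000/96485 = 36.07 mol.
n(Cu) deposited = 1150 / 63.55 = 18.10 mol.
Electrons per atom = n(e⁻)/n(Cu) = 36.07 / 18.10 = 1.99 ≈ 2, so the ion is Cu²⁺.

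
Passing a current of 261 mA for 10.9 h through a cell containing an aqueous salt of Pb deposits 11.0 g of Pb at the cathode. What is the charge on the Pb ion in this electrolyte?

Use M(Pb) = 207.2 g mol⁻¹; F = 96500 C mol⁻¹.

+2

Q = I·t = 0.2610 A × 39240 s = 10240 C, so n(e⁻) = 10240/96500 = 0.1061 mol.
n(Pb) deposited = 11.0 / 207.2 = 0.05309 mol.
Electrons per atom = n(e⁻)/n(Pb) = 0.1061 / 0.05309 = 2.00 ≈ 2, so the ion is Pb²⁺.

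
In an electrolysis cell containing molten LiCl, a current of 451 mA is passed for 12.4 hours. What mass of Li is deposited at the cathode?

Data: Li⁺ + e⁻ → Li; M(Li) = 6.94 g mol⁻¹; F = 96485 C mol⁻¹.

1.45 g

Q = I·t = 0.4510 A × 44640 s = 20130 C.
n(e⁻) = Q/F = 20130 / 96485 = 0.2087 mol.
Li⁺ + e⁻ → Li, so n(Li) = n(e⁻)/1 = 0.2087 mol.
m = n·M = 0.2087 × 6.94 = 1.45 g.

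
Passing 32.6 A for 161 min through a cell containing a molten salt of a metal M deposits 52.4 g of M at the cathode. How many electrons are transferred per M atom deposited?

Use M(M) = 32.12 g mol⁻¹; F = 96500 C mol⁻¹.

Q = I·t = 32.60 A × 9660.0 s = 314900 C, so n(e⁻) = 314900/96500 = 3.263 mol.
n(M) deposited = 52.4 / 32.12 = 1.631 mol.
Electrons per atom = n(e⁻)/n(M) = 3.263 / 1.631 = 2.00 ≈ 2, so the ion is M²⁺.

2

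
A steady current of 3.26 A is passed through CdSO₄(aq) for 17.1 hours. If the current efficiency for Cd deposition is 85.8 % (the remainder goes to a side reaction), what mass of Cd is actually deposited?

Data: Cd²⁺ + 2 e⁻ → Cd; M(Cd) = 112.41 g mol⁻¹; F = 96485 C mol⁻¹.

Q = I·t = 3.260 × 61560 = 200700 C.
n(e⁻) = 200700/96485 = 2.080 mol; theoretically n(Cd) = 2.080/2 = 1.040 mol, m_theo = 116.9 g.
At 85.8 % efficiency, m_actual = 0.858 × 116.9 = 100 g.

100 g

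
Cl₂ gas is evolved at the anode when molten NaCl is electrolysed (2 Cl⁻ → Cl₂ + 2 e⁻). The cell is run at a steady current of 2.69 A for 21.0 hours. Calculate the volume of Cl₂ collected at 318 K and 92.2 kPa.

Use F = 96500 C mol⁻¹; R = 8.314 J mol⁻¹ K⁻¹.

Q = I·t = 2.690 A × 75600 s = 203400 C.
n(e⁻) = Q/F = 203400 / 96500 = 2.107 mol.
2 electrons are transferred per Cl₂ molecule, so n(Cl₂) = 2.107 / 2 = 1.054 mol.
V = nRT/P = (1.054 × 8.314 × 318) / (92.2 × 10³ Pa) = 0.0302 m³ = 30.2 L.

30.2 L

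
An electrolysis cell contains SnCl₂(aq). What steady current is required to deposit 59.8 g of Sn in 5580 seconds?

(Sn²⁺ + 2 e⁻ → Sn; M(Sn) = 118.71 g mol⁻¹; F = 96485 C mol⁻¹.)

17.4 A

n(Sn) = 59.8 / 118.71 = 0.5037 mol.
n(e⁻) = 2 × 0.5037 = 1.007 mol.
Q = n(e⁻)·F = 1.007 × 96485 = 97210 C.
I = Q/t = 97210 / 5580.0 s = 17.4 A.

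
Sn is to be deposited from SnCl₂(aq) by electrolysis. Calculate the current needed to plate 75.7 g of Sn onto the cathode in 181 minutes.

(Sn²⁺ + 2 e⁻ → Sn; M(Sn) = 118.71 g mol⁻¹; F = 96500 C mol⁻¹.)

n(Sn) = 75.7 / 118.71 = 0.6377 mol.
n(e⁻) = 2 × 0.6377 = 1.275 mol.
Q = n(e⁻)·F = 1.275 × 96500 = 123100 C.
I = Q/t = 123100 / 10860 s = 11.3 A.

11.3 A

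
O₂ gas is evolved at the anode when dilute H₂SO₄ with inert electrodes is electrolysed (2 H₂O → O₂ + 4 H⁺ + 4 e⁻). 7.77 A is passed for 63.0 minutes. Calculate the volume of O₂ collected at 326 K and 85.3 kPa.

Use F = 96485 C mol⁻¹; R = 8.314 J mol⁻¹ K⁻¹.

Q = I·t = 7.770 A × 3780.0 s = 29370 C.
n(e⁻) = Q/F = 29370 / 96485 = 0.3044 mol.
4 electrons are transferred per O₂ molecule, so n(O₂) = 0.3044 / 4 = 0.07610 mol.
V = nRT/P = (0.07610 × 8.314 × 326) / (85.3 × 10³ Pa) = 0.00242 m³ = 2.42 L.

2.42 L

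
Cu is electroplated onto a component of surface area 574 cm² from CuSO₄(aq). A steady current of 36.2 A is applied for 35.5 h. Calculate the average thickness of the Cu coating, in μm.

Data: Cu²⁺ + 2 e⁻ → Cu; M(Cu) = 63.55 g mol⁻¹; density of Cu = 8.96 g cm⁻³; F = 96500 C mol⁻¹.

Q = I·t = 36.20 × 127800 = 4626000 C; n(e⁻) = 47.94 mol.
n(Cu) = n(e⁻)/2 = 23.97 mol, so m = 23.97 × 63.55 = 1523 g.
Volume = m/ρ = 1523 / 8.96 = 170.0 cm³.
Thickness = V/A = 170.0 / 574 = 0.296 cm = 2960 μm.

2960 μm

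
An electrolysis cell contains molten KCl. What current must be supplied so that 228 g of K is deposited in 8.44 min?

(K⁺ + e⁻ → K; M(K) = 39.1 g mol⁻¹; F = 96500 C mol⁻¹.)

n(K) = 228 / 39.1 = 5.831 mol.
n(e⁻) = 1 × 5.831 = 5.831 mol.
Q = n(e⁻)·F = 5.831 × 96500 = 562700 C.
I = Q/t = 562700 / 506.40 s = 1110 A.

1110 A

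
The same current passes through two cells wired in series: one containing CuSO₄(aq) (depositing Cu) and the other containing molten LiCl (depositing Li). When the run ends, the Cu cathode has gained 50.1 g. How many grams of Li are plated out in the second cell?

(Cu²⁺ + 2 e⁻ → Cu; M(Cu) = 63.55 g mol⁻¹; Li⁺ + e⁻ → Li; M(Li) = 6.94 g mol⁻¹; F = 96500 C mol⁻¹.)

10.9 g

n(Cu) = 50.1 / 63.55 = 0.7884 mol.
Since Cu²⁺ + 2 e⁻ → Cu, n(e⁻) passed = 2 × 0.7884 = 1.577 mol.
Cells in series carry the same charge, so the same 1.577 mol of electrons passes through cell 2.
Li⁺ + e⁻ → Li, so n(Li) = 1.577 / 1 = 1.577 mol.
m(Li) = 1.577 × 6.94 = 10.9 g.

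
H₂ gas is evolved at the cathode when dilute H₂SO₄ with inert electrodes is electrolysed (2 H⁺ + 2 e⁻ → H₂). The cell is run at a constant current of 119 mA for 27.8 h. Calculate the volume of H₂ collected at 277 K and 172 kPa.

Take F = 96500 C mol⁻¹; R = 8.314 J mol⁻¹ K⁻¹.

0.826 L

Q = I·t = 0.1190 A × 100080 s = 11910 C.
n(e⁻) = Q/F = 11910 / 96500 = 0.1234 mol.
2 electrons are transferred per H₂ molecule, so n(H₂) = 0.1234 / 2 = 0.06171 mol.
V = nRT/P = (0.06171 × 8.314 × 277) / (172 × 10³ Pa) = 8.26 × 10⁻⁴ m³ = 0.826 L.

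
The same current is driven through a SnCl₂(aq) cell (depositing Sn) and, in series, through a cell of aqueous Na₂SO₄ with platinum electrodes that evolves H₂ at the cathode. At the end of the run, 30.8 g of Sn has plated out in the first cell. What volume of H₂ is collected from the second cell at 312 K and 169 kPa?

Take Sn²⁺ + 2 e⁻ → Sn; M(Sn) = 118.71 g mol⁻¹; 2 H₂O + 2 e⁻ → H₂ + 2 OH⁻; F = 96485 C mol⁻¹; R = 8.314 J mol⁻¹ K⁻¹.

n(Sn) = 30.8 / 118.71 = 0.2595 mol, so n(e⁻) = 2 × 0.2595 = 0.5189 mol.
The cells are in series, so the same 0.5189 mol of electrons passes through the second cell.
2 H₂O + 2 e⁻ → H₂ + 2 OH⁻ — 2 mol e⁻ per mol H₂, so n(H₂) = 0.5189/2 = 0.2595 mol.
V = nRT/P = (0.2595 × 8.314 × 312) / (169 × 10³) = 0.00398 m³ = 3.98 L.

3.98 L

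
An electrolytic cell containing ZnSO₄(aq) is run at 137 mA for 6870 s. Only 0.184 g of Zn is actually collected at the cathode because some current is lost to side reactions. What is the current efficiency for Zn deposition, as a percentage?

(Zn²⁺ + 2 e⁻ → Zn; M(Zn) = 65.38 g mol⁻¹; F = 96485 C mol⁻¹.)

Q = I·t = 0.1370 × 6870.0 = 941.2 C; n(e⁻) = 941.2/96485 = 0.009755 mol.
Theoretical n(Zn) = n(e⁻)/2 = 0.004877 mol, i.e. m_theo = 0.004877 × 65.38 = 0.3189 g.
Efficiency = m_actual / m_theo = 0.184 / 0.3189 = 57.7 %.

57.7 %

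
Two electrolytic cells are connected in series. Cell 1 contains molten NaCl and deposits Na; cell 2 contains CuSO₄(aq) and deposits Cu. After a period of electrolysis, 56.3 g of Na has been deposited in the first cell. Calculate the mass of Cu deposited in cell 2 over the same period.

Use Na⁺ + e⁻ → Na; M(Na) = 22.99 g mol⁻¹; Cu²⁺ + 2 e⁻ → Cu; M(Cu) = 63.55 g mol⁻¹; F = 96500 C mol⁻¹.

77.8 g

n(Na) = 56.3 / 22.99 = 2.449 mol.
Since Na⁺ + e⁻ → Na, n(e⁻) passed = 1 × 2.449 = 2.449 mol.
Cells in series carry the same charge, so the same 2.449 mol of electrons passes through cell 2.
Cu²⁺ + 2 e⁻ → Cu, so n(Cu) = 2.449 / 2 = 1.224 mol.
m(Cu) = 1.224 × 63.55 = 77.8 g.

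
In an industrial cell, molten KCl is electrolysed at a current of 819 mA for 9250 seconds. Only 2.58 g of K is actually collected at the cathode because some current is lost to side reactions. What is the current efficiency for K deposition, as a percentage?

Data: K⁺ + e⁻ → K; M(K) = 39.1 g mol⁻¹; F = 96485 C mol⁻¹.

84.0 %

Q = I·t = 0.8190 × 9250.0 = 7576 C; n(e⁻) = 7576/96485 = 0.07852 mol.
Theoretical n(K) = n(e⁻)/1 = 0.07852 mol, i.e. m_theo = 0.07852 × 39.1 = 3.070 g.
Efficiency = m_actual / m_theo = 2.58 / 3.070 = 84.0 %.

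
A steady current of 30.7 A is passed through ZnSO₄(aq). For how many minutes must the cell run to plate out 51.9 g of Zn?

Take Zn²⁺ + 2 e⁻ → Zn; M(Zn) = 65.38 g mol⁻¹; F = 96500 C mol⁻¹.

83.2 min

n(Zn) = m/M = 51.9 / 65.38 = 0.7938 mol.
Each Zn atom requires 2 electrons, so n(e⁻) = 2 × 0.7938 = 1.588 mol.
Q = n(e⁻)·F = 1.588 × 96500 = 153200 C.
t = Q/I = 153200 / 30.70 A = 4990 s = 83.2 min.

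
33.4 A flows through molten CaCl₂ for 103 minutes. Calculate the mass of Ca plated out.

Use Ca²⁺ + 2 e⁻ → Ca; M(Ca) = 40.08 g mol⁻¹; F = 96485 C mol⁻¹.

42.9 g

Q = I·t = 33.40 A × 6180.0 s = 206400 C.
n(e⁻) = Q/F = 206400 / 96485 = 2.139 mol.
Ca²⁺ + 2 e⁻ → Ca, so n(Ca) = n(e⁻)/2 = 1.070 mol.
m = n·M = 1.070 × 40.08 = 42.9 g.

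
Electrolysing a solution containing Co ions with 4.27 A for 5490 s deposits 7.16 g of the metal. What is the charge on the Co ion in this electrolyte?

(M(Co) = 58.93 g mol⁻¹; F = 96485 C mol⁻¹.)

Q = I·t = 4.270 A × 5490.0 s = 23440 C, so n(e⁻) = 23440/96485 = 0.2430 mol.
n(Co) deposited = 7.16 / 58.93 = 0.1215 mol.
Electrons per atom = n(e⁻)/n(Co) = 0.2430 / 0.1215 = 2.00 ≈ 2, so the ion is Co²⁺.

+2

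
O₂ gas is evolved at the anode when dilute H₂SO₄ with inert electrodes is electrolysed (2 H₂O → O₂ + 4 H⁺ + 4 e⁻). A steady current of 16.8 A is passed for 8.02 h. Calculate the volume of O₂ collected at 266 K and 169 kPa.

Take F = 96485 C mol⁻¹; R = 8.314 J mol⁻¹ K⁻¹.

16.4 L

Q = I·t = 16.80 A × 28872 s = 485000 C.
n(e⁻) = Q/F = 485000 / 96485 = 5.027 mol.
4 electrons are transferred per O₂ molecule, so n(O₂) = 5.027 / 4 = 1.257 mol.
V = nRT/P = (1.257 × 8.314 × 266) / (169 × 10³ Pa) = 0.0164 m³ = 16.4 L.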